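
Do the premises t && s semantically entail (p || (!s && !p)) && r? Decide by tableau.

Initial set: {(t && s); !((p || (!s && !p)) && r)}.
(t && s): α-rule — add t, s.
!((p || (!s && !p)) && r): β-rule — branch into !(p || (!s && !p))  //  !r.
  branch 1 (add !(p || (!s && !p))):
    !(p || (!s && !p)): α-rule — add !p, !(!s && !p).
    !(!s && !p): β-rule — branch into !!s  //  !!p.
      branch 1.1 (add !!s):
        ○ open, literals {p=0, s=1, t=1}.
      branch 1.2 (add !!p):
        × closes — contains both p and !p.
  branch 2 (add !r):
    ○ open, literals {r=0, s=1, t=1}.
1 branch closed, 2 open.
An open branch gives a countermodel: p=0, s=1, t=1 (unmentioned atoms arbitrary); the premises hold there but the conclusion fails.

No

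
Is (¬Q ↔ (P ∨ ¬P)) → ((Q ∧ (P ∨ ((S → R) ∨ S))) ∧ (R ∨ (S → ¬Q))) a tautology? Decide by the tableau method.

Assume the negation and expand:
Initial set: {¬((¬Q ↔ (P ∨ ¬P)) → ((Q ∧ (P ∨ ((S → R) ∨ S))) ∧ (R ∨ (S → ¬Q))))}.
¬((¬Q ↔ (P ∨ ¬P)) → ((Q ∧ (P ∨ ((S → R) ∨ S))) ∧ (R ∨ (S → ¬Q)))): α-rule — add (¬Q ↔ (P ∨ ¬P)), ¬((Q ∧ (P ∨ ((S → R) ∨ S))) ∧ (R ∨ (S → ¬Q))).
(¬Q ↔ (P ∨ ¬P)): β-rule — branch into ¬Q, (P ∨ ¬P)  //  ¬¬Q, ¬(P ∨ ¬P).
  branch 1 (add ¬Q, (P ∨ ¬P)):
    ¬((Q ∧ (P ∨ ((S → R) ∨ S))) ∧ (R ∨ (S → ¬Q))): β-rule — branch into ¬(Q ∧ (P ∨ ((S → R) ∨ S)))  //  ¬(R ∨ (S → ¬Q)).
      branch 1.1 (add ¬(Q ∧ (P ∨ ((S → R) ∨ S)))):
        (P ∨ ¬P): β-rule — branch into P  //  ¬P.
          branch 1.1.1 (add P):
            ¬(Q ∧ (P ∨ ((S → R) ∨ S))): β-rule — branch into ¬Q  //  ¬(P ∨ ((S → R) ∨ S)).
              branch 1.1.1.1 (add ¬Q):
                ○ open, literals {P=true, Q=false}.
              branch 1.1.1.2 (add ¬(P ∨ ((S → R) ∨ S))):
                ¬(P ∨ ((S → R) ∨ S)): α-rule — add ¬P, ¬((S → R) ∨ S).
                × closes — contains both P and ¬P.
          branch 1.1.2 (add ¬P):
            ¬(Q ∧ (P ∨ ((S → R) ∨ S))): β-rule — branch into ¬Q  //  ¬(P ∨ ((S → R) ∨ S)).
              branch 1.1.2.1 (add ¬Q):
                ○ open, literals {P=false, Q=false}.
              branch 1.1.2.2 (add ¬(P ∨ ((S → R) ∨ S))):
                ¬(P ∨ ((S → R) ∨ S)): α-rule — add ¬P, ¬((S → R) ∨ S).
                ¬((S → R) ∨ S): α-rule — add ¬(S → R), ¬S.
                ¬(S → R): α-rule — add S, ¬R.
                × closes — contains both S and ¬S.
      branch 1.2 (add ¬(R ∨ (S → ¬Q))):
        ¬(R ∨ (S → ¬Q)): α-rule — add ¬R, ¬(S → ¬Q).
        ¬(S → ¬Q): α-rule — add S, ¬¬Q.
        × closes — contains both Q and ¬Q.
  branch 2 (add ¬¬Q, ¬(P ∨ ¬P)):
    ¬(P ∨ ¬P): α-rule — add ¬P, ¬¬P.
    × closes — contains both P and ¬P.
4 branches closed, 2 open.
An open branch gives a countermodel: P=true, Q=false (unmentioned atoms arbitrary); under it the original formula is false.

Not valid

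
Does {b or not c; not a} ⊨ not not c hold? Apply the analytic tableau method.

Initial set: {(b or not c); not a; not not not c}.
not not not c: drop double negation, giving not c.
(b or not c): β-rule — branch into b  //  not c.
  branch 1 (add b):
    ○ open, literals {a=false, b=true, c=false}.
  branch 2 (add not c):
    ○ open, literals {a=false, c=false}.
0 branches closed, 2 open.
An open branch gives a countermodel: a=false, b=true, c=false (unmentioned atoms arbitrary); the premises hold there but the conclusion fails.

No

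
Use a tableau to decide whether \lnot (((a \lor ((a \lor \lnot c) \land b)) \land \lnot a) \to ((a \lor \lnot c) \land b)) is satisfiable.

Unsatisfiable

Initial set: {\lnot (((a \lor ((a \lor \lnot c) \land b)) \land \lnot a) \to ((a \lor \lnot c) \land b))}.
\lnot (((a \lor ((a \lor \lnot c) \land b)) \land \lnot a) \to ((a \lor \lnot c) \land b)): α-rule — add ((a \lor ((a \lor \lnot c) \land b)) \land \lnot a), \lnot ((a \lor \lnot c) \land b).
((a \lor ((a \lor \lnot c) \land b)) \land \lnot a): α-rule — add (a \lor ((a \lor \lnot c) \land b)), \lnot a.
\lnot ((a \lor \lnot c) \land b): β-rule — branch into \lnot (a \lor \lnot c)  //  \lnot b.
  branch 1 (add \lnot (a \lor \lnot c)):
    \lnot (a \lor \lnot c): α-rule — add \lnot a, \lnot \lnot c.
    (a \lor ((a \lor \lnot c) \land b)): β-rule — branch into a  //  ((a \lor \lnot c) \land b).
      branch 1.1 (add a):
        × closes — contains both a and \lnot a.
      branch 1.2 (add ((a \lor \lnot c) \land b)):
        ((a \lor \lnot c) \land b): α-rule — add (a \lor \lnot c), b.
        (a \lor \lnot c): β-rule — branch into a  //  \lnot c.
          branch 1.2.1 (add a):
            × closes — contains both a and \lnot a.
          branch 1.2.2 (add \lnot c):
            × closes — contains both c and \lnot c.
  branch 2 (add \lnot b):
    (a \lor ((a \lor \lnot c) \land b)): β-rule — branch into a  //  ((a \lor \lnot c) \land b).
      branch 2.1 (add a):
        × closes — contains both a and \lnot a.
      branch 2.2 (add ((a \lor \lnot c) \land b)):
        ((a \lor \lnot c) \land b): α-rule — add (a \lor \lnot c), b.
        × closes — contains both b and \lnot b.
All 5 branches close.
Every branch closed; the formula is unsatisfiable.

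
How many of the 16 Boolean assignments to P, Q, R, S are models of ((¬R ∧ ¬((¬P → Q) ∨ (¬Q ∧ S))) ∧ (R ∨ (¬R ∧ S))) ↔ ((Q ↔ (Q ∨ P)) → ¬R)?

6

Initial set: {(((¬R ∧ ¬((¬P → Q) ∨ (¬Q ∧ S))) ∧ (R ∨ (¬R ∧ S))) ↔ ((Q ↔ (Q ∨ P)) → ¬R))}.
(((¬R ∧ ¬((¬P → Q) ∨ (¬Q ∧ S))) ∧ (R ∨ (¬R ∧ S))) ↔ ((Q ↔ (Q ∨ P)) → ¬R)): β-rule — branch into ((¬R ∧ ¬((¬P → Q) ∨ (¬Q ∧ S))) ∧ (R ∨ (¬R ∧ S))), ((Q ↔ (Q ∨ P)) → ¬R)  //  ¬((¬R ∧ ¬((¬P → Q) ∨ (¬Q ∧ S))) ∧ (R ∨ (¬R ∧ S))), ¬((Q ↔ (Q ∨ P)) → ¬R).
  branch 1 (add ((¬R ∧ ¬((¬P → Q) ∨ (¬Q ∧ S))) ∧ (R ∨ (¬R ∧ S))), ((Q ↔ (Q ∨ P)) → ¬R)):
    ((¬R ∧ ¬((¬P → Q) ∨ (¬Q ∧ S))) ∧ (R ∨ (¬R ∧ S))): α-rule — add (¬R ∧ ¬((¬P → Q) ∨ (¬Q ∧ S))), (R ∨ (¬R ∧ S)).
    (¬R ∧ ¬((¬P → Q) ∨ (¬Q ∧ S))): α-rule — add ¬R, ¬((¬P → Q) ∨ (¬Q ∧ S)).
    ¬((¬P → Q) ∨ (¬Q ∧ S)): α-rule — add ¬(¬P → Q), ¬(¬Q ∧ S).
    ¬(¬P → Q): α-rule — add ¬P, ¬Q.
    ((Q ↔ (Q ∨ P)) → ¬R): β-rule — branch into ¬(Q ↔ (Q ∨ P))  //  ¬R.
      branch 1.1 (add ¬(Q ↔ (Q ∨ P))):
        (R ∨ (¬R ∧ S)): β-rule — branch into R  //  (¬R ∧ S).
          branch 1.1.1 (add R):
            × closes — contains both R and ¬R.
          branch 1.1.2 (add (¬R ∧ S)):
            (¬R ∧ S): α-rule — add ¬R, S.
            ¬(¬Q ∧ S): β-rule — branch into ¬¬Q  //  ¬S.
              branch 1.1.2.1 (add ¬¬Q):
                × closes — contains both Q and ¬Q.
              branch 1.1.2.2 (add ¬S):
                × closes — contains both S and ¬S.
      branch 1.2 (add ¬R):
        (R ∨ (¬R ∧ S)): β-rule — branch into R  //  (¬R ∧ S).
          branch 1.2.1 (add R):
            × closes — contains both R and ¬R.
          branch 1.2.2 (add (¬R ∧ S)):
            (¬R ∧ S): α-rule — add ¬R, S.
            ¬(¬Q ∧ S): β-rule — branch into ¬¬Q  //  ¬S.
              branch 1.2.2.1 (add ¬¬Q):
                × closes — contains both Q and ¬Q.
              branch 1.2.2.2 (add ¬S):
                × closes — contains both S and ¬S.
  branch 2 (add ¬((¬R ∧ ¬((¬P → Q) ∨ (¬Q ∧ S))) ∧ (R ∨ (¬R ∧ S))), ¬((Q ↔ (Q ∨ P)) → ¬R)):
    ¬((Q ↔ (Q ∨ P)) → ¬R): α-rule — add (Q ↔ (Q ∨ P)), ¬¬R.
    ¬((¬R ∧ ¬((¬P → Q) ∨ (¬Q ∧ S))) ∧ (R ∨ (¬R ∧ S))): β-rule — branch into ¬(¬R ∧ ¬((¬P → Q) ∨ (¬Q ∧ S)))  //  ¬(R ∨ (¬R ∧ S)).
      branch 2.1 (add ¬(¬R ∧ ¬((¬P → Q) ∨ (¬Q ∧ S)))):
        (Q ↔ (Q ∨ P)): β-rule — branch into Q, (Q ∨ P)  //  ¬Q, ¬(Q ∨ P).
          branch 2.1.1 (add Q, (Q ∨ P)):
            ¬(¬R ∧ ¬((¬P → Q) ∨ (¬Q ∧ S))): β-rule — branch into ¬¬R  //  ¬¬((¬P → Q) ∨ (¬Q ∧ S)).
              branch 2.1.1.1 (add ¬¬R):
                (Q ∨ P): β-rule — branch into Q  //  P.
                  branch 2.1.1.1.1 (add Q):
                    ○ open, literals {Q=1, R=1}.
                  branch 2.1.1.1.2 (add P):
                    ○ open, literals {P=1, Q=1, R=1}.
              branch 2.1.1.2 (add ¬¬((¬P → Q) ∨ (¬Q ∧ S))):
                (Q ∨ P): β-rule — branch into Q  //  P.
                  branch 2.1.1.2.1 (add Q):
                    ¬¬((¬P → Q) ∨ (¬Q ∧ S)): β-rule — branch into (¬P → Q)  //  (¬Q ∧ S).
                      branch 2.1.1.2.1.1 (add (¬P → Q)):
                        (¬P → Q): β-rule — branch into ¬¬P  //  Q.
                          branch 2.1.1.2.1.1.1 (add ¬¬P):
                            ○ open, literals {P=1, Q=1, R=1}.
                          branch 2.1.1.2.1.1.2 (add Q):
                            ○ open, literals {Q=1, R=1}.
                      branch 2.1.1.2.1.2 (add (¬Q ∧ S)):
                        (¬Q ∧ S): α-rule — add ¬Q, S.
                        × closes — contains both Q and ¬Q.
                  branch 2.1.1.2.2 (add P):
                    ¬¬((¬P → Q) ∨ (¬Q ∧ S)): β-rule — branch into (¬P → Q)  //  (¬Q ∧ S).
                      branch 2.1.1.2.2.1 (add (¬P → Q)):
                        (¬P → Q): β-rule — branch into ¬¬P  //  Q.
                          branch 2.1.1.2.2.1.1 (add ¬¬P):
                            ○ open, literals {P=1, Q=1, R=1}.
                          branch 2.1.1.2.2.1.2 (add Q):
                            ○ open, literals {P=1, Q=1, R=1}.
                      branch 2.1.1.2.2.2 (add (¬Q ∧ S)):
                        (¬Q ∧ S): α-rule — add ¬Q, S.
                        × closes — contains both Q and ¬Q.
          branch 2.1.2 (add ¬Q, ¬(Q ∨ P)):
            ¬(Q ∨ P): α-rule — add ¬Q, ¬P.
            ¬(¬R ∧ ¬((¬P → Q) ∨ (¬Q ∧ S))): β-rule — branch into ¬¬R  //  ¬¬((¬P → Q) ∨ (¬Q ∧ S)).
              branch 2.1.2.1 (add ¬¬R):
                ○ open, literals {P=0, Q=0, R=1}.
              branch 2.1.2.2 (add ¬¬((¬P → Q) ∨ (¬Q ∧ S))):
                ¬¬((¬P → Q) ∨ (¬Q ∧ S)): β-rule — branch into (¬P → Q)  //  (¬Q ∧ S).
                  branch 2.1.2.2.1 (add (¬P → Q)):
                    (¬P → Q): β-rule — branch into ¬¬P  //  Q.
                      branch 2.1.2.2.1.1 (add ¬¬P):
                        × closes — contains both P and ¬P.
                      branch 2.1.2.2.1.2 (add Q):
                        × closes — contains both Q and ¬Q.
                  branch 2.1.2.2.2 (add (¬Q ∧ S)):
                    (¬Q ∧ S): α-rule — add ¬Q, S.
                    ○ open, literals {P=0, Q=0, R=1, S=1}.
      branch 2.2 (add ¬(R ∨ (¬R ∧ S))):
        ¬(R ∨ (¬R ∧ S)): α-rule — add ¬R, ¬(¬R ∧ S).
        × closes — contains both R and ¬R.
11 branches closed, 8 open.
Each open branch fixes some atoms; the unmentioned ones are free. Counting distinct full assignments: branch {Q=1, R=1} (P, S) contributes 4 new; branch {P=1, Q=1, R=1} (S) contributes 0 new; branch {P=1, Q=1, R=1} (S) contributes 0 new; branch {Q=1, R=1} (P, S) contributes 0 new; branch {P=1, Q=1, R=1} (S) contributes 0 new; branch {P=1, Q=1, R=1} (S) contributes 0 new; branch {P=0, Q=0, R=1} (S) contributes 2 new; branch {P=0, Q=0, R=1, S=1} (none free) contributes 0 new. Total: 6.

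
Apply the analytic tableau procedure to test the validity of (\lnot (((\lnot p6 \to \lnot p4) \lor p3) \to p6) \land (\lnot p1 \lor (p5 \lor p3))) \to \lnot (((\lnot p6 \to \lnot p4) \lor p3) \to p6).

Valid

Assume the negation and expand:
Initial set: {\lnot ((\lnot (((\lnot p6 \to \lnot p4) \lor p3) \to p6) \land (\lnot p1 \lor (p5 \lor p3))) \to \lnot (((\lnot p6 \to \lnot p4) \lor p3) \to p6))}.
\lnot ((\lnot (((\lnot p6 \to \lnot p4) \lor p3) \to p6) \land (\lnot p1 \lor (p5 \lor p3))) \to \lnot (((\lnot p6 \to \lnot p4) \lor p3) \to p6)): α-rule — add (\lnot (((\lnot p6 \to \lnot p4) \lor p3) \to p6) \land (\lnot p1 \lor (p5 \lor p3))), \lnot \lnot (((\lnot p6 \to \lnot p4) \lor p3) \to p6).
(\lnot (((\lnot p6 \to \lnot p4) \lor p3) \to p6) \land (\lnot p1 \lor (p5 \lor p3))): α-rule — add \lnot (((\lnot p6 \to \lnot p4) \lor p3) \to p6), (\lnot p1 \lor (p5 \lor p3)).
\lnot (((\lnot p6 \to \lnot p4) \lor p3) \to p6): α-rule — add ((\lnot p6 \to \lnot p4) \lor p3), \lnot p6.
\lnot \lnot (((\lnot p6 \to \lnot p4) \lor p3) \to p6): β-rule — branch into \lnot ((\lnot p6 \to \lnot p4) \lor p3)  //  p6.
  branch 1 (add \lnot ((\lnot p6 \to \lnot p4) \lor p3)):
    \lnot ((\lnot p6 \to \lnot p4) \lor p3): α-rule — add \lnot (\lnot p6 \to \lnot p4), \lnot p3.
    \lnot (\lnot p6 \to \lnot p4): α-rule — add \lnot p6, \lnot \lnot p4.
    (\lnot p1 \lor (p5 \lor p3)): β-rule — branch into \lnot p1  //  (p5 \lor p3).
      branch 1.1 (add \lnot p1):
        ((\lnot p6 \to \lnot p4) \lor p3): β-rule — branch into (\lnot p6 \to \lnot p4)  //  p3.
          branch 1.1.1 (add (\lnot p6 \to \lnot p4)):
            (\lnot p6 \to \lnot p4): β-rule — branch into \lnot \lnot p6  //  \lnot p4.
              branch 1.1.1.1 (add \lnot \lnot p6):
                × closes — contains both p6 and \lnot p6.
              branch 1.1.1.2 (add \lnot p4):
                × closes — contains both p4 and \lnot p4.
          branch 1.1.2 (add p3):
            × closes — contains both p3 and \lnot p3.
      branch 1.2 (add (p5 \lor p3)):
        ((\lnot p6 \to \lnot p4) \lor p3): β-rule — branch into (\lnot p6 \to \lnot p4)  //  p3.
          branch 1.2.1 (add (\lnot p6 \to \lnot p4)):
            (p5 \lor p3): β-rule — branch into p5  //  p3.
              branch 1.2.1.1 (add p5):
                (\lnot p6 \to \lnot p4): β-rule — branch into \lnot \lnot p6  //  \lnot p4.
                  branch 1.2.1.1.1 (add \lnot \lnot p6):
                    × closes — contains both p6 and \lnot p6.
                  branch 1.2.1.1.2 (add \lnot p4):
                    × closes — contains both p4 and \lnot p4.
              branch 1.2.1.2 (add p3):
                × closes — contains both p3 and \lnot p3.
          branch 1.2.2 (add p3):
            × closes — contains both p3 and \lnot p3.
  branch 2 (add p6):
    × closes — contains both p6 and \lnot p6.
All 8 branches close.
Every branch closed, so the negation is unsatisfiable and the formula is valid.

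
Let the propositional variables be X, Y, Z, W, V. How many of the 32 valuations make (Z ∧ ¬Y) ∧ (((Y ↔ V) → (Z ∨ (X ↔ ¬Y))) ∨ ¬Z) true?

Initial set: {((Z ∧ ¬Y) ∧ (((Y ↔ V) → (Z ∨ (X ↔ ¬Y))) ∨ ¬Z))}.
((Z ∧ ¬Y) ∧ (((Y ↔ V) → (Z ∨ (X ↔ ¬Y))) ∨ ¬Z)): α-rule — add (Z ∧ ¬Y), (((Y ↔ V) → (Z ∨ (X ↔ ¬Y))) ∨ ¬Z).
(Z ∧ ¬Y): α-rule — add Z, ¬Y.
(((Y ↔ V) → (Z ∨ (X ↔ ¬Y))) ∨ ¬Z): β-rule — branch into ((Y ↔ V) → (Z ∨ (X ↔ ¬Y)))  //  ¬Z.
  branch 1 (add ((Y ↔ V) → (Z ∨ (X ↔ ¬Y)))):
    ((Y ↔ V) → (Z ∨ (X ↔ ¬Y))): β-rule — branch into ¬(Y ↔ V)  //  (Z ∨ (X ↔ ¬Y)).
      branch 1.1 (add ¬(Y ↔ V)):
        ¬(Y ↔ V): β-rule — branch into Y, ¬V  //  ¬Y, V.
          branch 1.1.1 (add Y, ¬V):
            × closes — contains both Y and ¬Y.
          branch 1.1.2 (add ¬Y, V):
            ○ open, literals {V=1, Y=0, Z=1}.
      branch 1.2 (add (Z ∨ (X ↔ ¬Y))):
        (Z ∨ (X ↔ ¬Y)): β-rule — branch into Z  //  (X ↔ ¬Y).
          branch 1.2.1 (add Z):
            ○ open, literals {Y=0, Z=1}.
          branch 1.2.2 (add (X ↔ ¬Y)):
            (X ↔ ¬Y): β-rule — branch into X, ¬Y  //  ¬X, ¬¬Y.
              branch 1.2.2.1 (add X, ¬Y):
                ○ open, literals {X=1, Y=0, Z=1}.
              branch 1.2.2.2 (add ¬X, ¬¬Y):
                × closes — contains both Y and ¬Y.
  branch 2 (add ¬Z):
    × closes — contains both Z and ¬Z.
3 branches closed, 3 open.
Each open branch fixes some atoms; the unmentioned ones are free. Counting distinct full assignments: branch {V=1, Y=0, Z=1} (X, W) contributes 4 new; branch {Y=0, Z=1} (X, W, V) contributes 4 new; branch {X=1, Y=0, Z=1} (W, V) contributes 0 new. Total: 8.

8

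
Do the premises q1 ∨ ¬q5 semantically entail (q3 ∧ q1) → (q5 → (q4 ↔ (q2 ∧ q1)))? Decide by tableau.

No

Initial set: {(q1 ∨ ¬q5); ¬((q3 ∧ q1) → (q5 → (q4 ↔ (q2 ∧ q1))))}.
¬((q3 ∧ q1) → (q5 → (q4 ↔ (q2 ∧ q1)))): α-rule — add (q3 ∧ q1), ¬(q5 → (q4 ↔ (q2 ∧ q1))).
(q3 ∧ q1): α-rule — add q3, q1.
¬(q5 → (q4 ↔ (q2 ∧ q1))): α-rule — add q5, ¬(q4 ↔ (q2 ∧ q1)).
(q1 ∨ ¬q5): β-rule — branch into q1  //  ¬q5.
  branch 1 (add q1):
    ¬(q4 ↔ (q2 ∧ q1)): β-rule — branch into q4, ¬(q2 ∧ q1)  //  ¬q4, (q2 ∧ q1).
      branch 1.1 (add q4, ¬(q2 ∧ q1)):
        ¬(q2 ∧ q1): β-rule — branch into ¬q2  //  ¬q1.
          branch 1.1.1 (add ¬q2):
            ○ open, literals {q1=true, q2=false, q3=true, q4=true, q5=true}.
          branch 1.1.2 (add ¬q1):
            × closes — contains both q1 and ¬q1.
      branch 1.2 (add ¬q4, (q2 ∧ q1)):
        (q2 ∧ q1): α-rule — add q2, q1.
        ○ open, literals {q1=true, q2=true, q3=true, q4=false, q5=true}.
  branch 2 (add ¬q5):
    × closes — contains both q5 and ¬q5.
2 branches closed, 2 open.
An open branch gives a countermodel: q1=true, q2=false, q3=true, q4=true, q5=true (unmentioned atoms arbitrary); the premises hold there but the conclusion fails.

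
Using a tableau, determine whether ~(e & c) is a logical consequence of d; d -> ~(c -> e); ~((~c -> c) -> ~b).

Yes

Initial set: {d; (d -> ~(c -> e)); ~((~c -> c) -> ~b); ~~(e & c)}.
~((~c -> c) -> ~b): α-rule — add (~c -> c), ~~b.
~~(e & c): α-rule — add e, c.
(d -> ~(c -> e)): β-rule — branch into ~d  //  ~(c -> e).
  branch 1 (add ~d):
    × closes — contains both d and ~d.
  branch 2 (add ~(c -> e)):
    ~(c -> e): α-rule — add c, ~e.
    × closes — contains both e and ~e.
All 2 branches close.
Every branch closed, so the premises entail the conclusion.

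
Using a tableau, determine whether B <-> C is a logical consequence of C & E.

Initial set: {(C & E); ~(B <-> C)}.
(C & E): α-rule — add C, E.
~(B <-> C): β-rule — branch into B, ~C  //  ~B, C.
  branch 1 (add B, ~C):
    × closes — contains both C and ~C.
  branch 2 (add ~B, C):
    ○ open, literals {B=F, C=T, E=T}.
1 branch closed, 1 open.
An open branch gives a countermodel: B=F, C=T, E=T (unmentioned atoms arbitrary); the premises hold there but the conclusion fails.

No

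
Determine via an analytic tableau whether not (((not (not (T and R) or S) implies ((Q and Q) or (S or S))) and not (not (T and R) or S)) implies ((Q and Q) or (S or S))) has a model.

Initial set: {not (((not (not (T and R) or S) implies ((Q and Q) or (S or S))) and not (not (T and R) or S)) implies ((Q and Q) or (S or S)))}.
not (((not (not (T and R) or S) implies ((Q and Q) or (S or S))) and not (not (T and R) or S)) implies ((Q and Q) or (S or S))): α-rule — add ((not (not (T and R) or S) implies ((Q and Q) or (S or S))) and not (not (T and R) or S)), not ((Q and Q) or (S or S)).
((not (not (T and R) or S) implies ((Q and Q) or (S or S))) and not (not (T and R) or S)): α-rule — add (not (not (T and R) or S) implies ((Q and Q) or (S or S))), not (not (T and R) or S).
not ((Q and Q) or (S or S)): α-rule — add not (Q and Q), not (S or S).
not (not (T and R) or S): α-rule — add not not (T and R), not S.
not (S or S): α-rule — add not S, not S.
not not (T and R): α-rule — add T, R.
(not (not (T and R) or S) implies ((Q and Q) or (S or S))): β-rule — branch into not not (not (T and R) or S)  //  ((Q and Q) or (S or S)).
  branch 1 (add not not (not (T and R) or S)):
    not (Q and Q): β-rule — branch into not Q  //  not Q.
      branch 1.1 (add not Q):
        not not (not (T and R) or S): β-rule — branch into not (T and R)  //  S.
          branch 1.1.1 (add not (T and R)):
            not (T and R): β-rule — branch into not T  //  not R.
              branch 1.1.1.1 (add not T):
                × closes — contains both T and not T.
              branch 1.1.1.2 (add not R):
                × closes — contains both R and not R.
          branch 1.1.2 (add S):
            × closes — contains both S and not S.
      branch 1.2 (add not Q):
        not not (not (T and R) or S): β-rule — branch into not (T and R)  //  S.
          branch 1.2.1 (add not (T and R)):
            not (T and R): β-rule — branch into not T  //  not R.
              branch 1.2.1.1 (add not T):
                × closes — contains both T and not T.
              branch 1.2.1.2 (add not R):
                × closes — contains both R and not R.
          branch 1.2.2 (add S):
            × closes — contains both S and not S.
  branch 2 (add ((Q and Q) or (S or S))):
    not (Q and Q): β-rule — branch into not Q  //  not Q.
      branch 2.1 (add not Q):
        ((Q and Q) or (S or S)): β-rule — branch into (Q and Q)  //  (S or S).
          branch 2.1.1 (add (Q and Q)):
            (Q and Q): α-rule — add Q, Q.
            × closes — contains both Q and not Q.
          branch 2.1.2 (add (S or S)):
            (S or S): β-rule — branch into S  //  S.
              branch 2.1.2.1 (add S):
                × closes — contains both S and not S.
              branch 2.1.2.2 (add S):
                × closes — contains both S and not S.
      branch 2.2 (add not Q):
        ((Q and Q) or (S or S)): β-rule — branch into (Q and Q)  //  (S or S).
          branch 2.2.1 (add (Q and Q)):
            (Q and Q): α-rule — add Q, Q.
            × closes — contains both Q and not Q.
          branch 2.2.2 (add (S or S)):
            (S or S): β-rule — branch into S  //  S.
              branch 2.2.2.1 (add S):
                × closes — contains both S and not S.
              branch 2.2.2.2 (add S):
                × closes — contains both S and not S.
All 12 branches close.
Every branch closed; the formula is unsatisfiable.

Unsatisfiable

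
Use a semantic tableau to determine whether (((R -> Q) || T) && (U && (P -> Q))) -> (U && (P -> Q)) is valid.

Assume the negation and expand:
Initial set: {!((((R -> Q) || T) && (U && (P -> Q))) -> (U && (P -> Q)))}.
!((((R -> Q) || T) && (U && (P -> Q))) -> (U && (P -> Q))): α-rule — add (((R -> Q) || T) && (U && (P -> Q))), !(U && (P -> Q)).
(((R -> Q) || T) && (U && (P -> Q))): α-rule — add ((R -> Q) || T), (U && (P -> Q)).
(U && (P -> Q)): α-rule — add U, (P -> Q).
!(U && (P -> Q)): β-rule — branch into !U  //  !(P -> Q).
  branch 1 (add !U):
    × closes — contains both U and !U.
  branch 2 (add !(P -> Q)):
    !(P -> Q): α-rule — add P, !Q.
    ((R -> Q) || T): β-rule — branch into (R -> Q)  //  T.
      branch 2.1 (add (R -> Q)):
        (P -> Q): β-rule — branch into !P  //  Q.
          branch 2.1.1 (add !P):
            × closes — contains both P and !P.
          branch 2.1.2 (add Q):
            × closes — contains both Q and !Q.
      branch 2.2 (add T):
        (P -> Q): β-rule — branch into !P  //  Q.
          branch 2.2.1 (add !P):
            × closes — contains both P and !P.
          branch 2.2.2 (add Q):
            × closes — contains both Q and !Q.
All 5 branches close.
Every branch closed, so the negation is unsatisfiable and the formula is valid.

Valid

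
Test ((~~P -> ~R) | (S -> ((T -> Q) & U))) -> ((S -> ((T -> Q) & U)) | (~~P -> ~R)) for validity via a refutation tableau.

Valid

Assume the negation and expand:
Initial set: {~(((~~P -> ~R) | (S -> ((T -> Q) & U))) -> ((S -> ((T -> Q) & U)) | (~~P -> ~R)))}.
~(((~~P -> ~R) | (S -> ((T -> Q) & U))) -> ((S -> ((T -> Q) & U)) | (~~P -> ~R))): α-rule — add ((~~P -> ~R) | (S -> ((T -> Q) & U))), ~((S -> ((T -> Q) & U)) | (~~P -> ~R)).
~((S -> ((T -> Q) & U)) | (~~P -> ~R)): α-rule — add ~(S -> ((T -> Q) & U)), ~(~~P -> ~R).
~(S -> ((T -> Q) & U)): α-rule — add S, ~((T -> Q) & U).
~(~~P -> ~R): α-rule — add ~~P, ~~R.
~~P: drop double negation, giving P.
((~~P -> ~R) | (S -> ((T -> Q) & U))): β-rule — branch into (~~P -> ~R)  //  (S -> ((T -> Q) & U)).
  branch 1 (add (~~P -> ~R)):
    ~((T -> Q) & U): β-rule — branch into ~(T -> Q)  //  ~U.
      branch 1.1 (add ~(T -> Q)):
        ~(T -> Q): α-rule — add T, ~Q.
        (~~P -> ~R): β-rule — branch into ~~~P  //  ~R.
          branch 1.1.1 (add ~~~P):
            ~~~P: drop double negation, giving ~P.
            × closes — contains both P and ~P.
          branch 1.1.2 (add ~R):
            × closes — contains both R and ~R.
      branch 1.2 (add ~U):
        (~~P -> ~R): β-rule — branch into ~~~P  //  ~R.
          branch 1.2.1 (add ~~~P):
            ~~~P: drop double negation, giving ~P.
            × closes — contains both P and ~P.
          branch 1.2.2 (add ~R):
            × closes — contains both R and ~R.
  branch 2 (add (S -> ((T -> Q) & U))):
    ~((T -> Q) & U): β-rule — branch into ~(T -> Q)  //  ~U.
      branch 2.1 (add ~(T -> Q)):
        ~(T -> Q): α-rule — add T, ~Q.
        (S -> ((T -> Q) & U)): β-rule — branch into ~S  //  ((T -> Q) & U).
          branch 2.1.1 (add ~S):
            × closes — contains both S and ~S.
          branch 2.1.2 (add ((T -> Q) & U)):
            ((T -> Q) & U): α-rule — add (T -> Q), U.
            (T -> Q): β-rule — branch into ~T  //  Q.
              branch 2.1.2.1 (add ~T):
                × closes — contains both T and ~T.
              branch 2.1.2.2 (add Q):
                × closes — contains both Q and ~Q.
      branch 2.2 (add ~U):
        (S -> ((T -> Q) & U)): β-rule — branch into ~S  //  ((T -> Q) & U).
          branch 2.2.1 (add ~S):
            × closes — contains both S and ~S.
          branch 2.2.2 (add ((T -> Q) & U)):
            ((T -> Q) & U): α-rule — add (T -> Q), U.
            × closes — contains both U and ~U.
All 9 branches close.
Every branch closed, so the negation is unsatisfiable and the formula is valid.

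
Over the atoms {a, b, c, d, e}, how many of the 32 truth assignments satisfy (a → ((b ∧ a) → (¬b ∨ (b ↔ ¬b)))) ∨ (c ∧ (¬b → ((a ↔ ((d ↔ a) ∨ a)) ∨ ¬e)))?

28

Initial set: {((a → ((b ∧ a) → (¬b ∨ (b ↔ ¬b)))) ∨ (c ∧ (¬b → ((a ↔ ((d ↔ a) ∨ a)) ∨ ¬e))))}.
((a → ((b ∧ a) → (¬b ∨ (b ↔ ¬b)))) ∨ (c ∧ (¬b → ((a ↔ ((d ↔ a) ∨ a)) ∨ ¬e)))): β-rule — branch into (a → ((b ∧ a) → (¬b ∨ (b ↔ ¬b))))  //  (c ∧ (¬b → ((a ↔ ((d ↔ a) ∨ a)) ∨ ¬e))).
  branch 1 (add (a → ((b ∧ a) → (¬b ∨ (b ↔ ¬b))))):
    (a → ((b ∧ a) → (¬b ∨ (b ↔ ¬b)))): β-rule — branch into ¬a  //  ((b ∧ a) → (¬b ∨ (b ↔ ¬b))).
      branch 1.1 (add ¬a):
        ○ open, literals {a=0}.
      branch 1.2 (add ((b ∧ a) → (¬b ∨ (b ↔ ¬b)))):
        ((b ∧ a) → (¬b ∨ (b ↔ ¬b))): β-rule — branch into ¬(b ∧ a)  //  (¬b ∨ (b ↔ ¬b)).
          branch 1.2.1 (add ¬(b ∧ a)):
            ¬(b ∧ a): β-rule — branch into ¬b  //  ¬a.
              branch 1.2.1.1 (add ¬b):
                ○ open, literals {b=0}.
              branch 1.2.1.2 (add ¬a):
                ○ open, literals {a=0}.
          branch 1.2.2 (add (¬b ∨ (b ↔ ¬b))):
            (¬b ∨ (b ↔ ¬b)): β-rule — branch into ¬b  //  (b ↔ ¬b).
              branch 1.2.2.1 (add ¬b):
                ○ open, literals {b=0}.
              branch 1.2.2.2 (add (b ↔ ¬b)):
                (b ↔ ¬b): β-rule — branch into b, ¬b  //  ¬b, ¬¬b.
                  branch 1.2.2.2.1 (add b, ¬b):
                    × closes — contains both b and ¬b.
                  branch 1.2.2.2.2 (add ¬b, ¬¬b):
                    × closes — contains both b and ¬b.
  branch 2 (add (c ∧ (¬b → ((a ↔ ((d ↔ a) ∨ a)) ∨ ¬e)))):
    (c ∧ (¬b → ((a ↔ ((d ↔ a) ∨ a)) ∨ ¬e))): α-rule — add c, (¬b → ((a ↔ ((d ↔ a) ∨ a)) ∨ ¬e)).
    (¬b → ((a ↔ ((d ↔ a) ∨ a)) ∨ ¬e)): β-rule — branch into ¬¬b  //  ((a ↔ ((d ↔ a) ∨ a)) ∨ ¬e).
      branch 2.1 (add ¬¬b):
        ○ open, literals {b=1, c=1}.
      branch 2.2 (add ((a ↔ ((d ↔ a) ∨ a)) ∨ ¬e)):
        ((a ↔ ((d ↔ a) ∨ a)) ∨ ¬e): β-rule — branch into (a ↔ ((d ↔ a) ∨ a))  //  ¬e.
          branch 2.2.1 (add (a ↔ ((d ↔ a) ∨ a))):
            (a ↔ ((d ↔ a) ∨ a)): β-rule — branch into a, ((d ↔ a) ∨ a)  //  ¬a, ¬((d ↔ a) ∨ a).
              branch 2.2.1.1 (add a, ((d ↔ a) ∨ a)):
                ((d ↔ a) ∨ a): β-rule — branch into (d ↔ a)  //  a.
                  branch 2.2.1.1.1 (add (d ↔ a)):
                    (d ↔ a): β-rule — branch into d, a  //  ¬d, ¬a.
                      branch 2.2.1.1.1.1 (add d, a):
                        ○ open, literals {a=1, c=1, d=1}.
                      branch 2.2.1.1.1.2 (add ¬d, ¬a):
                        × closes — contains both a and ¬a.
                  branch 2.2.1.1.2 (add a):
                    ○ open, literals {a=1, c=1}.
              branch 2.2.1.2 (add ¬a, ¬((d ↔ a) ∨ a)):
                ¬((d ↔ a) ∨ a): α-rule — add ¬(d ↔ a), ¬a.
                ¬(d ↔ a): β-rule — branch into d, ¬a  //  ¬d, a.
                  branch 2.2.1.2.1 (add d, ¬a):
                    ○ open, literals {a=0, c=1, d=1}.
                  branch 2.2.1.2.2 (add ¬d, a):
                    × closes — contains both a and ¬a.
          branch 2.2.2 (add ¬e):
            ○ open, literals {c=1, e=0}.
4 branches closed, 9 open.
Each open branch fixes some atoms; the unmentioned ones are free. Counting distinct full assignments: branch {a=0} (b, c, d, e) contributes 16 new; branch {b=0} (a, c, d, e) contributes 8 new; branch {a=0} (b, c, d, e) contributes 0 new; branch {b=0} (a, c, d, e) contributes 0 new; branch {b=1, c=1} (a, d, e) contributes 4 new; branch {a=1, c=1, d=1} (b, e) contributes 0 new; branch {a=1, c=1} (b, d, e) contributes 0 new; branch {a=0, c=1, d=1} (b, e) contributes 0 new; branch {c=1, e=0} (a, b, d) contributes 0 new. Total: 28.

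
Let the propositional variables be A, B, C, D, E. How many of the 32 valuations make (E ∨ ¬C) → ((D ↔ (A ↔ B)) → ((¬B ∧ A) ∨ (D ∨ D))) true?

Initial set: {((E ∨ ¬C) → ((D ↔ (A ↔ B)) → ((¬B ∧ A) ∨ (D ∨ D))))}.
((E ∨ ¬C) → ((D ↔ (A ↔ B)) → ((¬B ∧ A) ∨ (D ∨ D)))): β-rule — branch into ¬(E ∨ ¬C)  //  ((D ↔ (A ↔ B)) → ((¬B ∧ A) ∨ (D ∨ D))).
  branch 1 (add ¬(E ∨ ¬C)):
    ¬(E ∨ ¬C): α-rule — add ¬E, ¬¬C.
    ○ open, literals {C=T, E=F}.
  branch 2 (add ((D ↔ (A ↔ B)) → ((¬B ∧ A) ∨ (D ∨ D)))):
    ((D ↔ (A ↔ B)) → ((¬B ∧ A) ∨ (D ∨ D))): β-rule — branch into ¬(D ↔ (A ↔ B))  //  ((¬B ∧ A) ∨ (D ∨ D)).
      branch 2.1 (add ¬(D ↔ (A ↔ B))):
        ¬(D ↔ (A ↔ B)): β-rule — branch into D, ¬(A ↔ B)  //  ¬D, (A ↔ B).
          branch 2.1.1 (add D, ¬(A ↔ B)):
            ¬(A ↔ B): β-rule — branch into A, ¬B  //  ¬A, B.
              branch 2.1.1.1 (add A, ¬B):
                ○ open, literals {A=T, B=F, D=T}.
              branch 2.1.1.2 (add ¬A, B):
                ○ open, literals {A=F, B=T, D=T}.
          branch 2.1.2 (add ¬D, (A ↔ B)):
            (A ↔ B): β-rule — branch into A, B  //  ¬A, ¬B.
              branch 2.1.2.1 (add A, B):
                ○ open, literals {A=T, B=T, D=F}.
              branch 2.1.2.2 (add ¬A, ¬B):
                ○ open, literals {A=F, B=F, D=F}.
      branch 2.2 (add ((¬B ∧ A) ∨ (D ∨ D))):
        ((¬B ∧ A) ∨ (D ∨ D)): β-rule — branch into (¬B ∧ A)  //  (D ∨ D).
          branch 2.2.1 (add (¬B ∧ A)):
            (¬B ∧ A): α-rule — add ¬B, A.
            ○ open, literals {A=T, B=F}.
          branch 2.2.2 (add (D ∨ D)):
            (D ∨ D): β-rule — branch into D  //  D.
              branch 2.2.2.1 (add D):
                ○ open, literals {D=T}.
              branch 2.2.2.2 (add D):
                ○ open, literals {D=T}.
0 branches closed, 8 open.
Each open branch fixes some atoms; the unmentioned ones are free. Counting distinct full assignments: branch {C=T, E=F} (A, B, D) contributes 8 new; branch {A=T, B=F, D=T} (C, E) contributes 3 new; branch {A=F, B=T, D=T} (C, E) contributes 3 new; branch {A=T, B=T, D=F} (C, E) contributes 3 new; branch {A=F, B=F, D=F} (C, E) contributes 3 new; branch {A=T, B=F} (C, D, E) contributes 3 new; branch {D=T} (A, B, C, E) contributes 6 new; branch {D=T} (A, B, C, E) contributes 0 new. Total: 29.

29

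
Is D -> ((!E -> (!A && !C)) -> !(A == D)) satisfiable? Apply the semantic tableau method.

Satisfiable

Initial set: {T (D -> ((!E -> (!A && !C)) -> !(A == D)))}.
T (D -> ((!E -> (!A && !C)) -> !(A == D))): β-rule — branch into F D  //  T ((!E -> (!A && !C)) -> !(A == D)).
  branch 1 (add F D):
    ○ open, literals {D=false}.
  branch 2 (add T ((!E -> (!A && !C)) -> !(A == D))):
    T ((!E -> (!A && !C)) -> !(A == D)): β-rule — branch into F (!E -> (!A && !C))  //  T !(A == D).
      branch 2.1 (add F (!E -> (!A && !C))):
        F (!E -> (!A && !C)): α-rule — add T !E, F (!A && !C).
        F (!A && !C): β-rule — branch into F !A  //  F !C.
          branch 2.1.1 (add F !A):
            ○ open, literals {A=true, E=false}.
          branch 2.1.2 (add F !C):
            ○ open, literals {C=true, E=false}.
      branch 2.2 (add T !(A == D)):
        T !(A == D): β-rule — branch into T A, F D  //  F A, T D.
          branch 2.2.1 (add T A, F D):
            ○ open, literals {A=true, D=false}.
          branch 2.2.2 (add F A, T D):
            ○ open, literals {A=false, D=true}.
0 branches closed, 5 open.
An open branch gives a satisfying assignment: D=false.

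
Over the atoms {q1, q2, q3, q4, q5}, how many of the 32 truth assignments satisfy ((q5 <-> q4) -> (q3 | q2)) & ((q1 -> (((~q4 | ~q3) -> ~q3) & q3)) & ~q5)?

9

Initial set: {(((q5 <-> q4) -> (q3 | q2)) & ((q1 -> (((~q4 | ~q3) -> ~q3) & q3)) & ~q5))}.
(((q5 <-> q4) -> (q3 | q2)) & ((q1 -> (((~q4 | ~q3) -> ~q3) & q3)) & ~q5)): α-rule — add ((q5 <-> q4) -> (q3 | q2)), ((q1 -> (((~q4 | ~q3) -> ~q3) & q3)) & ~q5).
((q1 -> (((~q4 | ~q3) -> ~q3) & q3)) & ~q5): α-rule — add (q1 -> (((~q4 | ~q3) -> ~q3) & q3)), ~q5.
((q5 <-> q4) -> (q3 | q2)): β-rule — branch into ~(q5 <-> q4)  //  (q3 | q2).
  branch 1 (add ~(q5 <-> q4)):
    (q1 -> (((~q4 | ~q3) -> ~q3) & q3)): β-rule — branch into ~q1  //  (((~q4 | ~q3) -> ~q3) & q3).
      branch 1.1 (add ~q1):
        ~(q5 <-> q4): β-rule — branch into q5, ~q4  //  ~q5, q4.
          branch 1.1.1 (add q5, ~q4):
            × closes — contains both q5 and ~q5.
          branch 1.1.2 (add ~q5, q4):
            ○ open, literals {q1=F, q4=T, q5=F}.
      branch 1.2 (add (((~q4 | ~q3) -> ~q3) & q3)):
        (((~q4 | ~q3) -> ~q3) & q3): α-rule — add ((~q4 | ~q3) -> ~q3), q3.
        ~(q5 <-> q4): β-rule — branch into q5, ~q4  //  ~q5, q4.
          branch 1.2.1 (add q5, ~q4):
            × closes — contains both q5 and ~q5.
          branch 1.2.2 (add ~q5, q4):
            ((~q4 | ~q3) -> ~q3): β-rule — branch into ~(~q4 | ~q3)  //  ~q3.
              branch 1.2.2.1 (add ~(~q4 | ~q3)):
                ~(~q4 | ~q3): α-rule — add ~~q4, ~~q3.
                ○ open, literals {q3=T, q4=T, q5=F}.
              branch 1.2.2.2 (add ~q3):
                × closes — contains both q3 and ~q3.
  branch 2 (add (q3 | q2)):
    (q1 -> (((~q4 | ~q3) -> ~q3) & q3)): β-rule — branch into ~q1  //  (((~q4 | ~q3) -> ~q3) & q3).
      branch 2.1 (add ~q1):
        (q3 | q2): β-rule — branch into q3  //  q2.
          branch 2.1.1 (add q3):
            ○ open, literals {q1=F, q3=T, q5=F}.
          branch 2.1.2 (add q2):
            ○ open, literals {q1=F, q2=T, q5=F}.
      branch 2.2 (add (((~q4 | ~q3) -> ~q3) & q3)):
        (((~q4 | ~q3) -> ~q3) & q3): α-rule — add ((~q4 | ~q3) -> ~q3), q3.
        (q3 | q2): β-rule — branch into q3  //  q2.
          branch 2.2.1 (add q3):
            ((~q4 | ~q3) -> ~q3): β-rule — branch into ~(~q4 | ~q3)  //  ~q3.
              branch 2.2.1.1 (add ~(~q4 | ~q3)):
                ~(~q4 | ~q3): α-rule — add ~~q4, ~~q3.
                ○ open, literals {q3=T, q4=T, q5=F}.
              branch 2.2.1.2 (add ~q3):
                × closes — contains both q3 and ~q3.
          branch 2.2.2 (add q2):
            ((~q4 | ~q3) -> ~q3): β-rule — branch into ~(~q4 | ~q3)  //  ~q3.
              branch 2.2.2.1 (add ~(~q4 | ~q3)):
                ~(~q4 | ~q3): α-rule — add ~~q4, ~~q3.
                ○ open, literals {q2=T, q3=T, q4=T, q5=F}.
              branch 2.2.2.2 (add ~q3):
                × closes — contains both q3 and ~q3.
5 branches closed, 6 open.
Each open branch fixes some atoms; the unmentioned ones are free. Counting distinct full assignments: branch {q1=F, q4=T, q5=F} (q2, q3) contributes 4 new; branch {q3=T, q4=T, q5=F} (q1, q2) contributes 2 new; branch {q1=F, q3=T, q5=F} (q2, q4) contributes 2 new; branch {q1=F, q2=T, q5=F} (q3, q4) contributes 1 new; branch {q3=T, q4=T, q5=F} (q1, q2) contributes 0 new; branch {q2=T, q3=T, q4=T, q5=F} (q1) contributes 0 new. Total: 9.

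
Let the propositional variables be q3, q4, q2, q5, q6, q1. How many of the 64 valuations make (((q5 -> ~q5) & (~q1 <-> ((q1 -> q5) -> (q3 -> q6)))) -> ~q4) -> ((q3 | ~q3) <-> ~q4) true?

38

Initial set: {((((q5 -> ~q5) & (~q1 <-> ((q1 -> q5) -> (q3 -> q6)))) -> ~q4) -> ((q3 | ~q3) <-> ~q4))}.
((((q5 -> ~q5) & (~q1 <-> ((q1 -> q5) -> (q3 -> q6)))) -> ~q4) -> ((q3 | ~q3) <-> ~q4)): β-rule — branch into ~(((q5 -> ~q5) & (~q1 <-> ((q1 -> q5) -> (q3 -> q6)))) -> ~q4)  //  ((q3 | ~q3) <-> ~q4).
  branch 1 (add ~(((q5 -> ~q5) & (~q1 <-> ((q1 -> q5) -> (q3 -> q6)))) -> ~q4)):
    ~(((q5 -> ~q5) & (~q1 <-> ((q1 -> q5) -> (q3 -> q6)))) -> ~q4): α-rule — add ((q5 -> ~q5) & (~q1 <-> ((q1 -> q5) -> (q3 -> q6)))), ~~q4.
    ((q5 -> ~q5) & (~q1 <-> ((q1 -> q5) -> (q3 -> q6)))): α-rule — add (q5 -> ~q5), (~q1 <-> ((q1 -> q5) -> (q3 -> q6))).
    (q5 -> ~q5): β-rule — branch into ~q5  //  ~q5.
      branch 1.1 (add ~q5):
        (~q1 <-> ((q1 -> q5) -> (q3 -> q6))): β-rule — branch into ~q1, ((q1 -> q5) -> (q3 -> q6))  //  ~~q1, ~((q1 -> q5) -> (q3 -> q6)).
          branch 1.1.1 (add ~q1, ((q1 -> q5) -> (q3 -> q6))):
            ((q1 -> q5) -> (q3 -> q6)): β-rule — branch into ~(q1 -> q5)  //  (q3 -> q6).
              branch 1.1.1.1 (add ~(q1 -> q5)):
                ~(q1 -> q5): α-rule — add q1, ~q5.
                × closes — contains both q1 and ~q1.
              branch 1.1.1.2 (add (q3 -> q6)):
                (q3 -> q6): β-rule — branch into ~q3  //  q6.
                  branch 1.1.1.2.1 (add ~q3):
                    ○ open, literals {q1=0, q3=0, q4=1, q5=0}.
                  branch 1.1.1.2.2 (add q6):
                    ○ open, literals {q1=0, q4=1, q5=0, q6=1}.
          branch 1.1.2 (add ~~q1, ~((q1 -> q5) -> (q3 -> q6))):
            ~((q1 -> q5) -> (q3 -> q6)): α-rule — add (q1 -> q5), ~(q3 -> q6).
            ~(q3 -> q6): α-rule — add q3, ~q6.
            (q1 -> q5): β-rule — branch into ~q1  //  q5.
              branch 1.1.2.1 (add ~q1):
                × closes — contains both q1 and ~q1.
              branch 1.1.2.2 (add q5):
                × closes — contains both q5 and ~q5.
      branch 1.2 (add ~q5):
        (~q1 <-> ((q1 -> q5) -> (q3 -> q6))): β-rule — branch into ~q1, ((q1 -> q5) -> (q3 -> q6))  //  ~~q1, ~((q1 -> q5) -> (q3 -> q6)).
          branch 1.2.1 (add ~q1, ((q1 -> q5) -> (q3 -> q6))):
            ((q1 -> q5) -> (q3 -> q6)): β-rule — branch into ~(q1 -> q5)  //  (q3 -> q6).
              branch 1.2.1.1 (add ~(q1 -> q5)):
                ~(q1 -> q5): α-rule — add q1, ~q5.
                × closes — contains both q1 and ~q1.
              branch 1.2.1.2 (add (q3 -> q6)):
                (q3 -> q6): β-rule — branch into ~q3  //  q6.
                  branch 1.2.1.2.1 (add ~q3):
                    ○ open, literals {q1=0, q3=0, q4=1, q5=0}.
                  branch 1.2.1.2.2 (add q6):
                    ○ open, literals {q1=0, q4=1, q5=0, q6=1}.
          branch 1.2.2 (add ~~q1, ~((q1 -> q5) -> (q3 -> q6))):
            ~((q1 -> q5) -> (q3 -> q6)): α-rule — add (q1 -> q5), ~(q3 -> q6).
            ~(q3 -> q6): α-rule — add q3, ~q6.
            (q1 -> q5): β-rule — branch into ~q1  //  q5.
              branch 1.2.2.1 (add ~q1):
                × closes — contains both q1 and ~q1.
              branch 1.2.2.2 (add q5):
                × closes — contains both q5 and ~q5.
  branch 2 (add ((q3 | ~q3) <-> ~q4)):
    ((q3 | ~q3) <-> ~q4): β-rule — branch into (q3 | ~q3), ~q4  //  ~(q3 | ~q3), ~~q4.
      branch 2.1 (add (q3 | ~q3), ~q4):
        (q3 | ~q3): β-rule — branch into q3  //  ~q3.
          branch 2.1.1 (add q3):
            ○ open, literals {q3=1, q4=0}.
          branch 2.1.2 (add ~q3):
            ○ open, literals {q3=0, q4=0}.
      branch 2.2 (add ~(q3 | ~q3), ~~q4):
        ~(q3 | ~q3): α-rule — add ~q3, ~~q3.
        × closes — contains both q3 and ~q3.
7 branches closed, 6 open.
Each open branch fixes some atoms; the unmentioned ones are free. Counting distinct full assignments: branch {q1=0, q3=0, q4=1, q5=0} (q2, q6) contributes 4 new; branch {q1=0, q4=1, q5=0, q6=1} (q3, q2) contributes 2 new; branch {q1=0, q3=0, q4=1, q5=0} (q2, q6) contributes 0 new; branch {q1=0, q4=1, q5=0, q6=1} (q3, q2) contributes 0 new; branch {q3=1, q4=0} (q2, q5, q6, q1) contributes 16 new; branch {q3=0, q4=0} (q2, q5, q6, q1) contributes 16 new. Total: 38.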